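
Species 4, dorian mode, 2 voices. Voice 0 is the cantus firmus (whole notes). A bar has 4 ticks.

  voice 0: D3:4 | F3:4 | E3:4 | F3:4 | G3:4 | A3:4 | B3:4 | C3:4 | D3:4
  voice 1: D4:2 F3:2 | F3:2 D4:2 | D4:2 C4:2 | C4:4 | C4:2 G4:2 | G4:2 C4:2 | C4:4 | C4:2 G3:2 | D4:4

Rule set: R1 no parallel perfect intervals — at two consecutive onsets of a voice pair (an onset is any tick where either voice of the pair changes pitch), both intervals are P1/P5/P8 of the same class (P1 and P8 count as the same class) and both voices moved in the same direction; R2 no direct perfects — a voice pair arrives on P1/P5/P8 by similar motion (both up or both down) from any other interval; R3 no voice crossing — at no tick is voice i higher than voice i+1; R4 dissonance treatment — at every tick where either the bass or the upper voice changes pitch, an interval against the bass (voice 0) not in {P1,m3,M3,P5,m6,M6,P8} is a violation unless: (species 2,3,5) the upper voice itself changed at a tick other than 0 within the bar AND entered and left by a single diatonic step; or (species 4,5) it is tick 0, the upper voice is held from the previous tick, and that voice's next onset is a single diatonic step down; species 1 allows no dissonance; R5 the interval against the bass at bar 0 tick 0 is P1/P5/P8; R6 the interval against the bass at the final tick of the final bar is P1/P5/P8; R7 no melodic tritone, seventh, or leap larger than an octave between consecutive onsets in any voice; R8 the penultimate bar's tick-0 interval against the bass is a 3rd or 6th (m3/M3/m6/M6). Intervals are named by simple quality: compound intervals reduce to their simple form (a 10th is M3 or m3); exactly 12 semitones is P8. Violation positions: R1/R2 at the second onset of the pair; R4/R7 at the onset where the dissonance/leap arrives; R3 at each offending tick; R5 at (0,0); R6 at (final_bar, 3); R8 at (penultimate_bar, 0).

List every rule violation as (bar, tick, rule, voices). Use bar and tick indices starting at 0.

bar 0: v0=D3 v1=D4 downbeat P8
bar 1: v0=F3 v1=F3 downbeat P1
bar 2: v0=E3 v1=D4 downbeat m7
bar 3: v0=F3 v1=C4 downbeat P5
bar 4: v0=G3 v1=C4 downbeat P4
bar 5: v0=A3 v1=G4 downbeat m7
bar 6: v0=B3 v1=C4 downbeat m2
bar 7: v0=C3 v1=C4 downbeat P8
bar 8: v0=D3 v1=D4 downbeat P8
  -> R4 @ bar 4 tick 0 v(0, 1): G3/C4 P4 untreated
  -> R4 @ bar 5 tick 0 v(0, 1): A3/G4 m7 untreated
  -> R4 @ bar 6 tick 0 v(0, 1): B3/C4 m2 untreated
  -> R7 @ bar 7 tick 0 v(0,): B3->C3 leap 11st
  -> R8 @ bar 7 tick 0 v(0, 1): penult P8 not 3rd/6th
  -> R2 @ bar 8 tick 0 v(0, 1): C3/G3 P5 -> D3/D4 P8 similar

(4, 0, R4, (0, 1))
(5, 0, R4, (0, 1))
(6, 0, R4, (0, 1))
(7, 0, R7, (0,))
(7, 0, R8, (0, 1))
(8, 0, R2, (0, 1))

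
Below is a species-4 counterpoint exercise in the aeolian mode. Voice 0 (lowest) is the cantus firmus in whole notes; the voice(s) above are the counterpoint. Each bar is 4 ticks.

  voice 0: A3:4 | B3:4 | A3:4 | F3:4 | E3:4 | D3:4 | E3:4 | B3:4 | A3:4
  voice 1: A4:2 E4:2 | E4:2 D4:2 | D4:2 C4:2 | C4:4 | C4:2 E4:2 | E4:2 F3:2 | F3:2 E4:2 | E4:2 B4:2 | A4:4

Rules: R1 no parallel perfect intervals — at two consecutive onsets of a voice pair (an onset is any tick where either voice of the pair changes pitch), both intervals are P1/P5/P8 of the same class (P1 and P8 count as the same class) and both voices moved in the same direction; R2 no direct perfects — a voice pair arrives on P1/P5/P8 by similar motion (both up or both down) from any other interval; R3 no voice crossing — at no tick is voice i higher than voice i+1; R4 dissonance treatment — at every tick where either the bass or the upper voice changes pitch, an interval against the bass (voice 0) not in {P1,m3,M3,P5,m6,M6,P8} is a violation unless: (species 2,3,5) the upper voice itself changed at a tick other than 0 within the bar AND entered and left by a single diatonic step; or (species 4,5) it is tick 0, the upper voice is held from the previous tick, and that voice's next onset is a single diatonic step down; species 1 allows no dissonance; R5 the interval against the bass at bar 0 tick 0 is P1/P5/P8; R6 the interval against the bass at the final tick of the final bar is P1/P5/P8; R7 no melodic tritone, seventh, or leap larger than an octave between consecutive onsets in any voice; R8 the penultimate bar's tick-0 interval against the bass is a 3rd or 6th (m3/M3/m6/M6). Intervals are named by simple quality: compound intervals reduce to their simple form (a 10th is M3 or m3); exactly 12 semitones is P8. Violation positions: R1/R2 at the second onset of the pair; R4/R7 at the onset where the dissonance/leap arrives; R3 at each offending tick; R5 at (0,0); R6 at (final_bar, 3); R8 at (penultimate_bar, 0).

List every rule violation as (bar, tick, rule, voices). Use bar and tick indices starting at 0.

bar 0: v0=A3 v1=A4 downbeat P8
bar 1: v0=B3 v1=E4 downbeat P4
bar 2: v0=A3 v1=D4 downbeat P4
bar 3: v0=F3 v1=C4 downbeat P5
bar 4: v0=E3 v1=C4 downbeat m6
bar 5: v0=D3 v1=E4 downbeat M2
bar 6: v0=E3 v1=F3 downbeat m2
bar 7: v0=B3 v1=E4 downbeat P4
bar 8: v0=A3 v1=A4 downbeat P8
  -> R4 @ bar 5 tick 0 v(0, 1): D3/E4 M2 untreated
  -> R7 @ bar 5 tick 2 v(1,): E4->F3 leap 11st
  -> R4 @ bar 6 tick 0 v(0, 1): E3/F3 m2 untreated
  -> R7 @ bar 6 tick 2 v(1,): F3->E4 leap 11st
  -> R4 @ bar 7 tick 0 v(0, 1): B3/E4 P4 untreated
  -> R8 @ bar 7 tick 0 v(0, 1): penult P4 not 3rd/6th
  -> R1 @ bar 8 tick 0 v(0, 1): B3/B4 P8 -> A3/A4 P8 similar

(5, 0, R4, (0, 1))
(5, 2, R7, (1,))
(6, 0, R4, (0, 1))
(6, 2, R7, (1,))
(7, 0, R4, (0, 1))
(7, 0, R8, (0, 1))
(8, 0, R1, (0, 1))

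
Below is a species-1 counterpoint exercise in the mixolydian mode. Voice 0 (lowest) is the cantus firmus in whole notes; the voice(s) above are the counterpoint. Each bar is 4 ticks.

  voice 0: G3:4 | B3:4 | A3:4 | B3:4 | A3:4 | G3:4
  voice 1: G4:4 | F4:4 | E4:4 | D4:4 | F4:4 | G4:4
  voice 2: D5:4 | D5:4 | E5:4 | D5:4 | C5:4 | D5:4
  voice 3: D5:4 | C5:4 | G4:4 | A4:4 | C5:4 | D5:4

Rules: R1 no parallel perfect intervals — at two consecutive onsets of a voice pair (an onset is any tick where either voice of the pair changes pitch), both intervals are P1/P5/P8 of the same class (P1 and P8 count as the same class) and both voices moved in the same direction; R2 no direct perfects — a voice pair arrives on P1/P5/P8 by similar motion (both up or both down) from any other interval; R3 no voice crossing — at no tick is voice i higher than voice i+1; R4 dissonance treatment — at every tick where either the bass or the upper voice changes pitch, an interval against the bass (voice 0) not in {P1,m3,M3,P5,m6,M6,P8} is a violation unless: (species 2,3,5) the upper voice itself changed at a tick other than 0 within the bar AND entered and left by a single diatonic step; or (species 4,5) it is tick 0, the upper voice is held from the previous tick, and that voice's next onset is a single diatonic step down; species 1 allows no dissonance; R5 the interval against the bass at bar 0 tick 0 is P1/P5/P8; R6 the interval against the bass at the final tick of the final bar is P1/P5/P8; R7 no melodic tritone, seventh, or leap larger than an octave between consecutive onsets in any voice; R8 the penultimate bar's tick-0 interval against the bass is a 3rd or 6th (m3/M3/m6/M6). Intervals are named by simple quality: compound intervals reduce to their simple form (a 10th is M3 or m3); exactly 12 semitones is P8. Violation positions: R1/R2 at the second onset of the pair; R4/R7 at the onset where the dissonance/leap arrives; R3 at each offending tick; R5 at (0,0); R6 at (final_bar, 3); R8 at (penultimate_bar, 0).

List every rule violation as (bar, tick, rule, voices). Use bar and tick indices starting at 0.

(1, 0, R1, (1, 3))
(1, 0, R3, (2, 3))
(1, 0, R4, (0, 1))
(1, 0, R4, (0, 3))
(1, 1, R3, (2, 3))
(1, 2, R3, (2, 3))
(1, 3, R3, (2, 3))
(2, 0, R2, (0, 1))
(2, 0, R3, (2, 3))
(2, 0, R4, (0, 3))
(2, 1, R3, (2, 3))
(2, 2, R3, (2, 3))
(2, 3, R3, (2, 3))
(3, 0, R1, (1, 2))
(3, 0, R3, (2, 3))
(3, 0, R4, (0, 3))
(3, 1, R3, (2, 3))
(3, 2, R3, (2, 3))
(3, 3, R3, (2, 3))
(4, 0, R1, (1, 3))
(5, 0, R1, (1, 2))
(5, 0, R1, (1, 3))
(5, 0, R1, (2, 3))

bar 0: v0=G3 v1=G4 v2=D5 v3=D5 downbeat P5
bar 1: v0=B3 v1=F4 v2=D5 v3=C5 downbeat m2
bar 2: v0=A3 v1=E4 v2=E5 v3=G4 downbeat m7
bar 3: v0=B3 v1=D4 v2=D5 v3=A4 downbeat m7
bar 4: v0=A3 v1=F4 v2=C5 v3=C5 downbeat m3
bar 5: v0=G3 v1=G4 v2=D5 v3=D5 downbeat P5
  -> R1 @ bar 1 tick 0 v(1, 3): G4/D5 P5 -> F4/C5 P5 similar
  -> R3 @ bar 1 tick 0 v(2, 3): D5 above C5
  -> R4 @ bar 1 tick 0 v(0, 1): B3/F4 TT untreated
  -> R4 @ bar 1 tick 0 v(0, 3): B3/C5 m2 untreated
  -> R3 @ bar 1 tick 1 v(2, 3): D5 above C5
  -> R3 @ bar 1 tick 2 v(2, 3): D5 above C5
  -> R3 @ bar 1 tick 3 v(2, 3): D5 above C5
  -> R2 @ bar 2 tick 0 v(0, 1): B3/F4 TT -> A3/E4 P5 similar
  -> R3 @ bar 2 tick 0 v(2, 3): E5 above G4
  -> R4 @ bar 2 tick 0 v(0, 3): A3/G4 m7 untreated
  -> R3 @ bar 2 tick 1 v(2, 3): E5 above G4
  -> R3 @ bar 2 tick 2 v(2, 3): E5 above G4
  -> R3 @ bar 2 tick 3 v(2, 3): E5 above G4
  -> R1 @ bar 3 tick 0 v(1, 2): E4/E5 P8 -> D4/D5 P8 similar
  -> R3 @ bar 3 tick 0 v(2, 3): D5 above A4
  -> R4 @ bar 3 tick 0 v(0, 3): B3/A4 m7 untreated
  -> R3 @ bar 3 tick 1 v(2, 3): D5 above A4
  -> R3 @ bar 3 tick 2 v(2, 3): D5 above A4
  -> R3 @ bar 3 tick 3 v(2, 3): D5 above A4
  -> R1 @ bar 4 tick 0 v(1, 3): D4/A4 P5 -> F4/C5 P5 similar
  -> R1 @ bar 5 tick 0 v(1, 2): F4/C5 P5 -> G4/D5 P5 similar
  -> R1 @ bar 5 tick 0 v(1, 3): F4/C5 P5 -> G4/D5 P5 similar
  -> R1 @ bar 5 tick 0 v(2, 3): C5/C5 P1 -> D5/D5 P1 similar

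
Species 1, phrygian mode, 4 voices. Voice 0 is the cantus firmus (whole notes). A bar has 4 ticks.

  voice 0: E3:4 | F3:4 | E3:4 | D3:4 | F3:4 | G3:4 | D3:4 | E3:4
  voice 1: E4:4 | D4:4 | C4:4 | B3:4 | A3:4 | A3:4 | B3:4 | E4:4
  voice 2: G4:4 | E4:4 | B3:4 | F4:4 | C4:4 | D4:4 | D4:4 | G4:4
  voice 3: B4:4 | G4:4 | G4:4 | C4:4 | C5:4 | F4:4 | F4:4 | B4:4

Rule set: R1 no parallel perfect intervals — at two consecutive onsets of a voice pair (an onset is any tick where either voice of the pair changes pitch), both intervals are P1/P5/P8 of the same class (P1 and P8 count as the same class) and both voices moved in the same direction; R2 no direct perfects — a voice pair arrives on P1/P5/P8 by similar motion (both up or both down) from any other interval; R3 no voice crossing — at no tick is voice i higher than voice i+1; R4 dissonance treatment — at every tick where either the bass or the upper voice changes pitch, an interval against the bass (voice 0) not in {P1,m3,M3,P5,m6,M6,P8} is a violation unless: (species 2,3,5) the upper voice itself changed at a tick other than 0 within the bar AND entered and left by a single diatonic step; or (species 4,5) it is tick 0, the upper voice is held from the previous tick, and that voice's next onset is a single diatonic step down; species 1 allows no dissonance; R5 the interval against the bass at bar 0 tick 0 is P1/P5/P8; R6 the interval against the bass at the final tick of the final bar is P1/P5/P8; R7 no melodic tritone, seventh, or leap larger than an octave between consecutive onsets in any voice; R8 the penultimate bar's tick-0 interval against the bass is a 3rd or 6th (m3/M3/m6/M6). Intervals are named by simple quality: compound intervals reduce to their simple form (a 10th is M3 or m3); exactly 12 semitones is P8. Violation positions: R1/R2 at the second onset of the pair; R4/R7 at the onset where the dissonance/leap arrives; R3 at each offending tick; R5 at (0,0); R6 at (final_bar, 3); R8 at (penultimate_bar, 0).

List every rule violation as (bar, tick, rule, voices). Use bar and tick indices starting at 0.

bar 0: v0=E3 v1=E4 v2=G4 v3=B4 downbeat P5
bar 1: v0=F3 v1=D4 v2=E4 v3=G4 downbeat M2
bar 2: v0=E3 v1=C4 v2=B3 v3=G4 downbeat m3
bar 3: v0=D3 v1=B3 v2=F4 v3=C4 downbeat m7
bar 4: v0=F3 v1=A3 v2=C4 v3=C5 downbeat P5
bar 5: v0=G3 v1=A3 v2=D4 v3=F4 downbeat m7
bar 6: v0=D3 v1=B3 v2=D4 v3=F4 downbeat m3
bar 7: v0=E3 v1=E4 v2=G4 v3=B4 downbeat P5
  -> R5 @ bar 0 tick 0 v(0, 2): opens on m3
  -> R4 @ bar 1 tick 0 v(0, 2): F3/E4 M7 untreated
  -> R4 @ bar 1 tick 0 v(0, 3): F3/G4 M2 untreated
  -> R2 @ bar 2 tick 0 v(0, 2): F3/E4 M7 -> E3/B3 P5 similar
  -> R3 @ bar 2 tick 0 v(1, 2): C4 above B3
  -> R3 @ bar 2 tick 1 v(1, 2): C4 above B3
  -> R3 @ bar 2 tick 2 v(1, 2): C4 above B3
  -> R3 @ bar 2 tick 3 v(1, 2): C4 above B3
  -> R3 @ bar 3 tick 0 v(2, 3): F4 above C4
  -> R4 @ bar 3 tick 0 v(0, 3): D3/C4 m7 untreated
  -> R7 @ bar 3 tick 0 v(2,): B3->F4 leap 6st
  -> R3 @ bar 3 tick 1 v(2, 3): F4 above C4
  -> R3 @ bar 3 tick 2 v(2, 3): F4 above C4
  -> R3 @ bar 3 tick 3 v(2, 3): F4 above C4
  -> R2 @ bar 4 tick 0 v(0, 3): D3/C4 m7 -> F3/C5 P5 similar
  -> R1 @ bar 5 tick 0 v(0, 2): F3/C4 P5 -> G3/D4 P5 similar
  -> R4 @ bar 5 tick 0 v(0, 1): G3/A3 M2 untreated
  -> R4 @ bar 5 tick 0 v(0, 3): G3/F4 m7 untreated
  -> R8 @ bar 6 tick 0 v(0, 2): penult P8 not 3rd/6th
  -> R2 @ bar 7 tick 0 v(0, 1): D3/B3 M6 -> E3/E4 P8 similar
  -> R2 @ bar 7 tick 0 v(0, 3): D3/F4 m3 -> E3/B4 P5 similar
  -> R2 @ bar 7 tick 0 v(1, 3): B3/F4 TT -> E4/B4 P5 similar
  -> R7 @ bar 7 tick 0 v(3,): F4->B4 leap 6st
  -> R6 @ bar 7 tick 3 v(0, 2): closes on m3

(0, 0, R5, (0, 2))
(1, 0, R4, (0, 2))
(1, 0, R4, (0, 3))
(2, 0, R2, (0, 2))
(2, 0, R3, (1, 2))
(2, 1, R3, (1, 2))
(2, 2, R3, (1, 2))
(2, 3, R3, (1, 2))
(3, 0, R3, (2, 3))
(3, 0, R4, (0, 3))
(3, 0, R7, (2,))
(3, 1, R3, (2, 3))
(3, 2, R3, (2, 3))
(3, 3, R3, (2, 3))
(4, 0, R2, (0, 3))
(5, 0, R1, (0, 2))
(5, 0, R4, (0, 1))
(5, 0, R4, (0, 3))
(6, 0, R8, (0, 2))
(7, 0, R2, (0, 1))
(7, 0, R2, (0, 3))
(7, 0, R2, (1, 3))
(7, 0, R7, (3,))
(7, 3, R6, (0, 2))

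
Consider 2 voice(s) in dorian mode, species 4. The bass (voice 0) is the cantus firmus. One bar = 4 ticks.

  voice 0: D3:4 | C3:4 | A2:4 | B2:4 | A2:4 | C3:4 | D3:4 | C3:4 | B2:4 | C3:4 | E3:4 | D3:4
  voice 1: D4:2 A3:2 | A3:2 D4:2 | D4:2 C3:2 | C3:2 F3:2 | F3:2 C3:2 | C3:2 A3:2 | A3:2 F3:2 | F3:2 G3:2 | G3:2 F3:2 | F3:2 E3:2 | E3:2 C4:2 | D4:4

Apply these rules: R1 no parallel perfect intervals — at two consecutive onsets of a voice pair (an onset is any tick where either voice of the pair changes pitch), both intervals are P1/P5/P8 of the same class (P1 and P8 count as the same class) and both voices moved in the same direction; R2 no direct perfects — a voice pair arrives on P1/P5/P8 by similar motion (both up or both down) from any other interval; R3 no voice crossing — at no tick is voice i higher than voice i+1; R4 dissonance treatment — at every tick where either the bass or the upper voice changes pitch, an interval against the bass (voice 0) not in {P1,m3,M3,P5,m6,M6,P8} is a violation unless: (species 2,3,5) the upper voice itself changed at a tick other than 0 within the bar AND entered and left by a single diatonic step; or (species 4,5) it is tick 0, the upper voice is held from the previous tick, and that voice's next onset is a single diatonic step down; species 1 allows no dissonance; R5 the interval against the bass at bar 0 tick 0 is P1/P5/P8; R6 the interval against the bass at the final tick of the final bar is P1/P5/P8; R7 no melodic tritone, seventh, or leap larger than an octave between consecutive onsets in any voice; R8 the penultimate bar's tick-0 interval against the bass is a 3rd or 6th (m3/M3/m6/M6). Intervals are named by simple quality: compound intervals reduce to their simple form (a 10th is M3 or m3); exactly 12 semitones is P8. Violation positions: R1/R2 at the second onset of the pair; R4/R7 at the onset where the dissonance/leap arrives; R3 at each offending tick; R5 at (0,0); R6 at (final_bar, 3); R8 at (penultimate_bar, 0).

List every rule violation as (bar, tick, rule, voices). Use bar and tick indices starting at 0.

bar 0: v0=D3 v1=D4 downbeat P8
bar 1: v0=C3 v1=A3 downbeat M6
bar 2: v0=A2 v1=D4 downbeat P4
bar 3: v0=B2 v1=C3 downbeat m2
bar 4: v0=A2 v1=F3 downbeat m6
bar 5: v0=C3 v1=C3 downbeat P1
bar 6: v0=D3 v1=A3 downbeat P5
bar 7: v0=C3 v1=F3 downbeat P4
bar 8: v0=B2 v1=G3 downbeat m6
bar 9: v0=C3 v1=F3 downbeat P4
bar 10: v0=E3 v1=E3 downbeat P1
bar 11: v0=D3 v1=D4 downbeat P8
  -> R4 @ bar 1 tick 2 v(0, 1): C3/D4 M2 untreated
  -> R4 @ bar 2 tick 0 v(0, 1): A2/D4 P4 untreated
  -> R7 @ bar 2 tick 2 v(1,): D4->C3 leap 14st
  -> R4 @ bar 3 tick 0 v(0, 1): B2/C3 m2 untreated
  -> R4 @ bar 3 tick 2 v(0, 1): B2/F3 TT untreated
  -> R4 @ bar 7 tick 0 v(0, 1): C3/F3 P4 untreated
  -> R4 @ bar 8 tick 2 v(0, 1): B2/F3 TT untreated
  -> R8 @ bar 10 tick 0 v(0, 1): penult P1 not 3rd/6th

(1, 2, R4, (0, 1))
(2, 0, R4, (0, 1))
(2, 2, R7, (1,))
(3, 0, R4, (0, 1))
(3, 2, R4, (0, 1))
(7, 0, R4, (0, 1))
(8, 2, R4, (0, 1))
(10, 0, R8, (0, 1))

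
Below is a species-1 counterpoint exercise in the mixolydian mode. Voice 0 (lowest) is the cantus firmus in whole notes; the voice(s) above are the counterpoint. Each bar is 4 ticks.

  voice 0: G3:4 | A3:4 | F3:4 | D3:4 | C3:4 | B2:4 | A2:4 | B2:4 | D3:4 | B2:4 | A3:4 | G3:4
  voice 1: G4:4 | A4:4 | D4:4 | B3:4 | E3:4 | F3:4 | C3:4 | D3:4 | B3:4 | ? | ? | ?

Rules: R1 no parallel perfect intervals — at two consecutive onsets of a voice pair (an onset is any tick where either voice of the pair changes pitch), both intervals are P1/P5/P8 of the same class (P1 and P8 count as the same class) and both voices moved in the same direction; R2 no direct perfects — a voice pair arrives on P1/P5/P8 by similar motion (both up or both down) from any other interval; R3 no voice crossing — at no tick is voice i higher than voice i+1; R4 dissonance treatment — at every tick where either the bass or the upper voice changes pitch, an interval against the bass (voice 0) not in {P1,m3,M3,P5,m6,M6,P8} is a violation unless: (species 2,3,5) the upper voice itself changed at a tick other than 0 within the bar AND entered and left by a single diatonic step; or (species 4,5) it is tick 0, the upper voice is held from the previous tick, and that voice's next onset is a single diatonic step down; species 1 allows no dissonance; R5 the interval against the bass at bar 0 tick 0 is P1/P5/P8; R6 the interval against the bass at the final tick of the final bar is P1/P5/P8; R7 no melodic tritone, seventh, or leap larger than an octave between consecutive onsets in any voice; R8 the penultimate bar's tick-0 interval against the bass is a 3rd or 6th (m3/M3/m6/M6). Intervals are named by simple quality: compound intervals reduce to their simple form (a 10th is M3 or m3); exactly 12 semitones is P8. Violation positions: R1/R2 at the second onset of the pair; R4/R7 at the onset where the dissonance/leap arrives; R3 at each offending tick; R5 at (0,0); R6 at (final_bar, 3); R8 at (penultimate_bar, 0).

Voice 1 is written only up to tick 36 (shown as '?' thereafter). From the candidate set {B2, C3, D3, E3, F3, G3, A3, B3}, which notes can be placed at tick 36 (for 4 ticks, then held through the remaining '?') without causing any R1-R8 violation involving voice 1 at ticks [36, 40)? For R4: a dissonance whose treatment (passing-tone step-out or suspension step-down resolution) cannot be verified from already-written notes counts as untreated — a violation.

B2: violates R2
C3: violates R4,R7
D3: legal
E3: violates R4
F3: violates R4,R7
G3: legal
A3: violates R4
B3: legal

{B3, D3, G3}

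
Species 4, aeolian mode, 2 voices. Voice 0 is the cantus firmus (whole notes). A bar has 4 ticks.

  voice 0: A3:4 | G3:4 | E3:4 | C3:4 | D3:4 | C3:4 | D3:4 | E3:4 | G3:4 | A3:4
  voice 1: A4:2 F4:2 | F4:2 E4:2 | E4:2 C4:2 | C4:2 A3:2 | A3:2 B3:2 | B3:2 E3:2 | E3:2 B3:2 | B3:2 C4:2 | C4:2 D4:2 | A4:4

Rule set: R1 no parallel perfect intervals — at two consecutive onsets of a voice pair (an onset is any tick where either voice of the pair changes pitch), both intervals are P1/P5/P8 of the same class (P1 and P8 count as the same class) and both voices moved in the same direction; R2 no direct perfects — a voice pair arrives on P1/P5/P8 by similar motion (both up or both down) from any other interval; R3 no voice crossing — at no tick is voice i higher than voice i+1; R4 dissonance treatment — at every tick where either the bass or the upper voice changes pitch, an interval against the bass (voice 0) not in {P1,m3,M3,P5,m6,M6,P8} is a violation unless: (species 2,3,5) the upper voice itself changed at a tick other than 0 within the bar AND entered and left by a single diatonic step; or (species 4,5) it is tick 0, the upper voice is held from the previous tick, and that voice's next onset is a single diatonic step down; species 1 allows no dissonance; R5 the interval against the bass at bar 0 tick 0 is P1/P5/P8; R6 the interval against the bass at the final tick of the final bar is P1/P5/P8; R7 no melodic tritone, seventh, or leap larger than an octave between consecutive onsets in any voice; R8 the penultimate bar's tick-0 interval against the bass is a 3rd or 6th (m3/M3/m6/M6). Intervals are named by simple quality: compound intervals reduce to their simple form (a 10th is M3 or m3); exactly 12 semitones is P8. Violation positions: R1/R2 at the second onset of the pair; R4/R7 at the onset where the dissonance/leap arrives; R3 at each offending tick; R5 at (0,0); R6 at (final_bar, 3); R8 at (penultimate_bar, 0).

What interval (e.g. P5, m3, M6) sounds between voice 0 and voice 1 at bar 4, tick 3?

voice 0=D3 voice 1=B3 -> M6

M6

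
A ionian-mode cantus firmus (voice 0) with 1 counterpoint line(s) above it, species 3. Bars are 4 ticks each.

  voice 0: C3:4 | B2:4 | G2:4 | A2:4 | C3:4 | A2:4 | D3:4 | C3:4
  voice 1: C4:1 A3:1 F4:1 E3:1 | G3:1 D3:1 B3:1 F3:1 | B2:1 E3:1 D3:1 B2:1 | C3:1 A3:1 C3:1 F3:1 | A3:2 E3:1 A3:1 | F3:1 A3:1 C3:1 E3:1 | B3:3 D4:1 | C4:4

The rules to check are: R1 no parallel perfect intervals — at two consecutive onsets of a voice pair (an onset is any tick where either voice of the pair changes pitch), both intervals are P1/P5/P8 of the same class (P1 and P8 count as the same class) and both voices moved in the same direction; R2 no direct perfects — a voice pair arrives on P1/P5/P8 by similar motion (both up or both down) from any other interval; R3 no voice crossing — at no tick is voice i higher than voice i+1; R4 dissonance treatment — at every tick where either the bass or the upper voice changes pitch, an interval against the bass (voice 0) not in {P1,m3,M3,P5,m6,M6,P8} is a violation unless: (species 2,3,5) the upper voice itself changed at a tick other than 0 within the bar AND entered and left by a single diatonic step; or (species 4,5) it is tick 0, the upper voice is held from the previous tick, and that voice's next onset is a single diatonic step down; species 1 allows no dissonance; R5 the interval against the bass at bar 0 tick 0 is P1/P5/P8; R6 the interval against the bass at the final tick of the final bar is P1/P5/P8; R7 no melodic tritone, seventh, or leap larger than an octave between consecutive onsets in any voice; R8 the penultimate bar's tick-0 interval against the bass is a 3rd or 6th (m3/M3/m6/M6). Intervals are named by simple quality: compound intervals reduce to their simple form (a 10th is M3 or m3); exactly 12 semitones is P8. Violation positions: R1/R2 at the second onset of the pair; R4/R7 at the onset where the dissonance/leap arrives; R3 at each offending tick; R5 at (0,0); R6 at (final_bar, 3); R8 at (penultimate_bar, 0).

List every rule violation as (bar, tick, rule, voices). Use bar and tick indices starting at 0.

bar 0: v0=C3 v1=C4 downbeat P8
bar 1: v0=B2 v1=G3 downbeat m6
bar 2: v0=G2 v1=B2 downbeat M3
bar 3: v0=A2 v1=C3 downbeat m3
bar 4: v0=C3 v1=A3 downbeat M6
bar 5: v0=A2 v1=F3 downbeat m6
bar 6: v0=D3 v1=B3 downbeat M6
bar 7: v0=C3 v1=C4 downbeat P8
  -> R4 @ bar 0 tick 2 v(0, 1): C3/F4 P4 untreated
  -> R7 @ bar 0 tick 3 v(1,): F4->E3 leap 13st
  -> R4 @ bar 1 tick 3 v(0, 1): B2/F3 TT untreated
  -> R7 @ bar 1 tick 3 v(1,): B3->F3 leap 6st
  -> R7 @ bar 2 tick 0 v(1,): F3->B2 leap 6st
  -> R1 @ bar 7 tick 0 v(0, 1): D3/D4 P8 -> C3/C4 P8 similar

(0, 2, R4, (0, 1))
(0, 3, R7, (1,))
(1, 3, R4, (0, 1))
(1, 3, R7, (1,))
(2, 0, R7, (1,))
(7, 0, R1, (0, 1))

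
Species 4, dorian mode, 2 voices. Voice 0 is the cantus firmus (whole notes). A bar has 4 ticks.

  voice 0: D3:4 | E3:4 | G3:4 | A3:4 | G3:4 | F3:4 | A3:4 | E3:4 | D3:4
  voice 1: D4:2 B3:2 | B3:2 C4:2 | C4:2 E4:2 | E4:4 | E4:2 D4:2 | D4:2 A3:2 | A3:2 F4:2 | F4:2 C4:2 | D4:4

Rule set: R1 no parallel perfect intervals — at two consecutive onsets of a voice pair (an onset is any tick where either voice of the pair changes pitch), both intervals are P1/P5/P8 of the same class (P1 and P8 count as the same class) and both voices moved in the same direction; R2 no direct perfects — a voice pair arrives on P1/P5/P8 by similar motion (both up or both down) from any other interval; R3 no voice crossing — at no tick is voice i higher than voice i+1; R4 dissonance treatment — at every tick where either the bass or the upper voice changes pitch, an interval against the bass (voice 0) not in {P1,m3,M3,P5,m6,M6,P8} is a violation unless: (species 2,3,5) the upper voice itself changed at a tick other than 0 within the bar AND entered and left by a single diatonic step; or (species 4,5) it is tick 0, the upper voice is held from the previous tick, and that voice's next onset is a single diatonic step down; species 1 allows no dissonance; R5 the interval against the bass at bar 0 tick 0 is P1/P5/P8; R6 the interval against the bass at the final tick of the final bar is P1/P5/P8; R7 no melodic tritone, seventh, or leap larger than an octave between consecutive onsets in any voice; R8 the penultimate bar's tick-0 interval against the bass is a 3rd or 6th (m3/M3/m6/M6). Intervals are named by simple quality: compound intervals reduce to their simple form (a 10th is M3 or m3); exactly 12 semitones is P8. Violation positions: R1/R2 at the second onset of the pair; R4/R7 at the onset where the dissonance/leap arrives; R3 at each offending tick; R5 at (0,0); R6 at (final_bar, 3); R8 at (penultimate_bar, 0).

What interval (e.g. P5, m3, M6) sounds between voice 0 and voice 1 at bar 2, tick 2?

M6

voice 0=G3 voice 1=E4 -> M6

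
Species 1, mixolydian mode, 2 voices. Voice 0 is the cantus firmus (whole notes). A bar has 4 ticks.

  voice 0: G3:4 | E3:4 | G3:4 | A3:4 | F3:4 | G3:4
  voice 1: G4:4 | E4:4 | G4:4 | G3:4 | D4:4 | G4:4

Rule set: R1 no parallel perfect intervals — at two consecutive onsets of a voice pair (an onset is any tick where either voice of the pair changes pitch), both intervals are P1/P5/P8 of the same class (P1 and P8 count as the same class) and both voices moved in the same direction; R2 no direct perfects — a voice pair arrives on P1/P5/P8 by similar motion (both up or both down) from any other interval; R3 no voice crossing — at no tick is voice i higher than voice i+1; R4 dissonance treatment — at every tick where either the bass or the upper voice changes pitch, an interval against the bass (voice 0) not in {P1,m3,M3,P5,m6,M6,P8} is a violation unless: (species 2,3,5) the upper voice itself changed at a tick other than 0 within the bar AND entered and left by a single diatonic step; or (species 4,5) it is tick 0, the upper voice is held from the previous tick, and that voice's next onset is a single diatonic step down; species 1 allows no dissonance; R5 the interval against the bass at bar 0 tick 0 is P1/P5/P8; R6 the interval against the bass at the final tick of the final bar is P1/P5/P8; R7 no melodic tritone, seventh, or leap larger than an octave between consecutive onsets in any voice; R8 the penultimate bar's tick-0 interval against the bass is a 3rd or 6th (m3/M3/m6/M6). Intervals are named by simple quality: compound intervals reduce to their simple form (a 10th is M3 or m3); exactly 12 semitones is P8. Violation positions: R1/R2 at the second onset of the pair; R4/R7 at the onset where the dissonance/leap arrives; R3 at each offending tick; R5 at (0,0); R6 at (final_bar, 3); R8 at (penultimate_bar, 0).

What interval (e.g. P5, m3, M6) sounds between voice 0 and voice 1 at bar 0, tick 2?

P8

voice 0=G3 voice 1=G4 -> P8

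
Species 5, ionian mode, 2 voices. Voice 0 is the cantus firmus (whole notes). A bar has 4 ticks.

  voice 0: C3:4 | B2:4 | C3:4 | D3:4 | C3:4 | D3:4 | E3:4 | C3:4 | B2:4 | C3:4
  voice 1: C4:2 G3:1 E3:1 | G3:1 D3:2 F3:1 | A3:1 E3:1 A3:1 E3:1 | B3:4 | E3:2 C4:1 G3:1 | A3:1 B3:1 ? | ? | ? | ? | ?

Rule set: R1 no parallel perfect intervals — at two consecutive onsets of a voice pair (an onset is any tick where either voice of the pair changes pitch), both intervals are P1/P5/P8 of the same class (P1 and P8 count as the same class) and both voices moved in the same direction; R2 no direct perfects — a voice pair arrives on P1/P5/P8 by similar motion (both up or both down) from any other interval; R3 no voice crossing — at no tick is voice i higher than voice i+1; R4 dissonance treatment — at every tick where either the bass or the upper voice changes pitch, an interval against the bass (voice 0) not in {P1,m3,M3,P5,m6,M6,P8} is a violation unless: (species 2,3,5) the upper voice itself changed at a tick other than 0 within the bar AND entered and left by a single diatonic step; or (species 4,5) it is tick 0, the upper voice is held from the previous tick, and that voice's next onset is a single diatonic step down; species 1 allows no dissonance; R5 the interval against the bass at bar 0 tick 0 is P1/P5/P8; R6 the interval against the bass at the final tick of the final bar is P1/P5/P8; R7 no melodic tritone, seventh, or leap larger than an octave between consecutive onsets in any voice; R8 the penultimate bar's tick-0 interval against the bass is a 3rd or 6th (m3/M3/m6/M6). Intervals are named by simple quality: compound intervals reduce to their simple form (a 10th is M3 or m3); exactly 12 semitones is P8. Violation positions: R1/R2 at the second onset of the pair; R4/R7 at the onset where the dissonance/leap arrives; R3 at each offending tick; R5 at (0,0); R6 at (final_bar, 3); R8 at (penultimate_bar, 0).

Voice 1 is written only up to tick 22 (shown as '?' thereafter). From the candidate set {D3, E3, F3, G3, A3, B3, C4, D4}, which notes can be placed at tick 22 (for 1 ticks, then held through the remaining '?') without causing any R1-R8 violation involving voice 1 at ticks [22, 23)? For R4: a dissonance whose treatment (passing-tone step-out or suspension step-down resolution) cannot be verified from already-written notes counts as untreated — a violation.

D3: legal
E3: violates R4
F3: violates R7
G3: violates R4
A3: legal
B3: legal
C4: violates R4
D4: legal

{A3, B3, D3, D4}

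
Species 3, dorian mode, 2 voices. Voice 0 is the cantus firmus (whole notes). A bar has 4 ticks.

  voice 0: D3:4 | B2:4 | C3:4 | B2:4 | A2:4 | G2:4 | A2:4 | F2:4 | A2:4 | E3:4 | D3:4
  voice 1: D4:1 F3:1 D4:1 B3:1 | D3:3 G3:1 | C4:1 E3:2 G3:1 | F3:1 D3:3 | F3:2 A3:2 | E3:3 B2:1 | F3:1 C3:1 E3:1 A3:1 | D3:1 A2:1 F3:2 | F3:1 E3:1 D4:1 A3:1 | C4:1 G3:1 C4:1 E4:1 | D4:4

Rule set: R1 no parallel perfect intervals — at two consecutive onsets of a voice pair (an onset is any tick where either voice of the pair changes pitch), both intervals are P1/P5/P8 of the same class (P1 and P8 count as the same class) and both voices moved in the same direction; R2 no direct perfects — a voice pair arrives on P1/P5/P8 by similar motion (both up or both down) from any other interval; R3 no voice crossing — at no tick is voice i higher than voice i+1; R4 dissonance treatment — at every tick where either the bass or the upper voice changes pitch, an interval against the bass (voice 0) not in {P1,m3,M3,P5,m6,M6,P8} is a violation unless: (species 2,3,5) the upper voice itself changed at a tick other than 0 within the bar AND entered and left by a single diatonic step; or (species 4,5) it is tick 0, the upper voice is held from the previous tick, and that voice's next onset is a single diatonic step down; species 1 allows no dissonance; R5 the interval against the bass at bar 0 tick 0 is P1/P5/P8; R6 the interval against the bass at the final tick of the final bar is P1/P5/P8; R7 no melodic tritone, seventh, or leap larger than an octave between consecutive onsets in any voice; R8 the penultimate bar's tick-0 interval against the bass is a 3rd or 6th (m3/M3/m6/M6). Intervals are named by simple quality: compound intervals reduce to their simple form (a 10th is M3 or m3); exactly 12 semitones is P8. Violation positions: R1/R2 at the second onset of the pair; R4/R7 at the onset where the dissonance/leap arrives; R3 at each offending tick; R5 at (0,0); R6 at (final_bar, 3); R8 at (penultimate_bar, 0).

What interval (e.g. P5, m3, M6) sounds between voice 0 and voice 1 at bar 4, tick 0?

m6

voice 0=A2 voice 1=F3 -> m6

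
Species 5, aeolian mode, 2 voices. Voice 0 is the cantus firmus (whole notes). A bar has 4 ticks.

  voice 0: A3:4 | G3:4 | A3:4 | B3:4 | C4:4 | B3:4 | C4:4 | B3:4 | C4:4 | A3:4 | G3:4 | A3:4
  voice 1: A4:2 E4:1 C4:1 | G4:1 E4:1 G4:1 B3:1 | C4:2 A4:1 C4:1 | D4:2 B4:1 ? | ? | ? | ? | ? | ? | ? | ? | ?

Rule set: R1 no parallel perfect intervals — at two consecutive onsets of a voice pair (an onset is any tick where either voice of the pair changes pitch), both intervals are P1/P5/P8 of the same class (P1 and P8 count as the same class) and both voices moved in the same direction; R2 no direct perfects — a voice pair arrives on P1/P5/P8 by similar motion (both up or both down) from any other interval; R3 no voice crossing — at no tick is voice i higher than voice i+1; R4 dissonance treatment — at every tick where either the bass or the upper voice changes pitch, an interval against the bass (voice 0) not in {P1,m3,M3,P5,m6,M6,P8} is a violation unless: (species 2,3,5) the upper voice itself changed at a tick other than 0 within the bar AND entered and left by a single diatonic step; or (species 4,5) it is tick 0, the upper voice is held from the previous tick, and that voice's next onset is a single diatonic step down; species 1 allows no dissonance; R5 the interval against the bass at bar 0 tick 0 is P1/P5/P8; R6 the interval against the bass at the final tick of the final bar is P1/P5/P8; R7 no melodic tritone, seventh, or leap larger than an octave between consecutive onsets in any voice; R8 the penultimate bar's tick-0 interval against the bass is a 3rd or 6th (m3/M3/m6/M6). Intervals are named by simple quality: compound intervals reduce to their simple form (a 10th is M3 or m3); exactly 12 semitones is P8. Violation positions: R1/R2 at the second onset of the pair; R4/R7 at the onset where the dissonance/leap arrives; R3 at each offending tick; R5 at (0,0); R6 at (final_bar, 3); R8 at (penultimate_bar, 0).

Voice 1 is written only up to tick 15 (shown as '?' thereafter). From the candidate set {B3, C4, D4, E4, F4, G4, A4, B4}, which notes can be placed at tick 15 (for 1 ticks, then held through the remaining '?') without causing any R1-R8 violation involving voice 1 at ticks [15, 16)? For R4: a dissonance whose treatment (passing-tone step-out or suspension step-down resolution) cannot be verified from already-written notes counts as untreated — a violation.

{B3, B4, D4, G4}

B3: legal
C4: violates R4,R7
D4: legal
E4: violates R4
F4: violates R4,R7
G4: legal
A4: violates R4
B4: legal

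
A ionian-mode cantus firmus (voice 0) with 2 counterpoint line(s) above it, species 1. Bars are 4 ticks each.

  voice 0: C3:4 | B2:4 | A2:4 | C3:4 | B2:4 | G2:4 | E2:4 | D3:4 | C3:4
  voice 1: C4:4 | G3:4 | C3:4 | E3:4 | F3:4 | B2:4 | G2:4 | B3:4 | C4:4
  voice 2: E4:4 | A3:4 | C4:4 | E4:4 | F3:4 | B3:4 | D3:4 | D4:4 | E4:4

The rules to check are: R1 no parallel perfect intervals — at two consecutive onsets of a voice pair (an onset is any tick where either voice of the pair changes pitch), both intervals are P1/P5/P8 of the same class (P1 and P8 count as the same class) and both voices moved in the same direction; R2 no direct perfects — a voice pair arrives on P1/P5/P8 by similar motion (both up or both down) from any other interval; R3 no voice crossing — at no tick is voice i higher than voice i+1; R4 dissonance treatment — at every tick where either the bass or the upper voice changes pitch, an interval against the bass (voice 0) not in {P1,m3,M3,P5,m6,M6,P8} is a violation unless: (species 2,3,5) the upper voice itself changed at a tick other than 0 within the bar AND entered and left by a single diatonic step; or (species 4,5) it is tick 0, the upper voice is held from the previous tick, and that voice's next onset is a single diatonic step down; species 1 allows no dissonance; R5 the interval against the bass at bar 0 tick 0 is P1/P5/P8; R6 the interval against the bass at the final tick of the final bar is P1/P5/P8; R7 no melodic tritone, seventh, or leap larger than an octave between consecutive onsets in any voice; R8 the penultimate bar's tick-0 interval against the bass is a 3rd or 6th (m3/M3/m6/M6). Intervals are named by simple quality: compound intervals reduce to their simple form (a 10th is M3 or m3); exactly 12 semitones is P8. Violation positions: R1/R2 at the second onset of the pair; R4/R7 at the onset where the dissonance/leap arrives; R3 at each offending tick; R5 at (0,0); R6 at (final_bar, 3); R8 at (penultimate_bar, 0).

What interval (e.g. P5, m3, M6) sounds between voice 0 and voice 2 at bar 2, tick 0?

voice 0=A2 voice 2=C4 -> m3

m3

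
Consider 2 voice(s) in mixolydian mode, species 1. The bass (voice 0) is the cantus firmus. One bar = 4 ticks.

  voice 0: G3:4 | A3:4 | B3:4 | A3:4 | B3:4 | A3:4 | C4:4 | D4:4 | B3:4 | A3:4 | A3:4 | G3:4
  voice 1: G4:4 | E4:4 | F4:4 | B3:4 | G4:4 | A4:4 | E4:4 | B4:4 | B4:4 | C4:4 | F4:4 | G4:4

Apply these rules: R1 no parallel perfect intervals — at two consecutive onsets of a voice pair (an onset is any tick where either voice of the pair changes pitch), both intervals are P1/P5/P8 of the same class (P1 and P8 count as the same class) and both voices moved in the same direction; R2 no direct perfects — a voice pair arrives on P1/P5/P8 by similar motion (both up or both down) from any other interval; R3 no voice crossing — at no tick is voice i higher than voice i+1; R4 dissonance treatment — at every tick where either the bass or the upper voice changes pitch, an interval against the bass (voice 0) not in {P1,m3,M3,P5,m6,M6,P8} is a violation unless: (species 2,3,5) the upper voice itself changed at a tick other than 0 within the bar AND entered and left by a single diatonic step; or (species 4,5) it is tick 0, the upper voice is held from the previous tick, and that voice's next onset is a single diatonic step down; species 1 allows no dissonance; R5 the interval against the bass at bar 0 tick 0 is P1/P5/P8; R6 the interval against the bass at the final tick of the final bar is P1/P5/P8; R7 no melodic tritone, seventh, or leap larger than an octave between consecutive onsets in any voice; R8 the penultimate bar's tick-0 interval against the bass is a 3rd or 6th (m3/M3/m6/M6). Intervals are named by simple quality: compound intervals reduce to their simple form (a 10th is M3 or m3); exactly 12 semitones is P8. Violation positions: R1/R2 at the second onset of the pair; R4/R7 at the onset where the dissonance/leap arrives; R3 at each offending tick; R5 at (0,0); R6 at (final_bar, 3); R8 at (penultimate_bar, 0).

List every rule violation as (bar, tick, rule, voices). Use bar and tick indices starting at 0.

bar 0: v0=G3 v1=G4 downbeat P8
bar 1: v0=A3 v1=E4 downbeat P5
bar 2: v0=B3 v1=F4 downbeat TT
bar 3: v0=A3 v1=B3 downbeat M2
bar 4: v0=B3 v1=G4 downbeat m6
bar 5: v0=A3 v1=A4 downbeat P8
bar 6: v0=C4 v1=E4 downbeat M3
bar 7: v0=D4 v1=B4 downbeat M6
bar 8: v0=B3 v1=B4 downbeat P8
bar 9: v0=A3 v1=C4 downbeat m3
bar 10: v0=A3 v1=F4 downbeat m6
bar 11: v0=G3 v1=G4 downbeat P8
  -> R4 @ bar 2 tick 0 v(0, 1): B3/F4 TT untreated
  -> R4 @ bar 3 tick 0 v(0, 1): A3/B3 M2 untreated
  -> R7 @ bar 3 tick 0 v(1,): F4->B3 leap 6st
  -> R7 @ bar 9 tick 0 v(1,): B4->C4 leap 11st

(2, 0, R4, (0, 1))
(3, 0, R4, (0, 1))
(3, 0, R7, (1,))
(9, 0, R7, (1,))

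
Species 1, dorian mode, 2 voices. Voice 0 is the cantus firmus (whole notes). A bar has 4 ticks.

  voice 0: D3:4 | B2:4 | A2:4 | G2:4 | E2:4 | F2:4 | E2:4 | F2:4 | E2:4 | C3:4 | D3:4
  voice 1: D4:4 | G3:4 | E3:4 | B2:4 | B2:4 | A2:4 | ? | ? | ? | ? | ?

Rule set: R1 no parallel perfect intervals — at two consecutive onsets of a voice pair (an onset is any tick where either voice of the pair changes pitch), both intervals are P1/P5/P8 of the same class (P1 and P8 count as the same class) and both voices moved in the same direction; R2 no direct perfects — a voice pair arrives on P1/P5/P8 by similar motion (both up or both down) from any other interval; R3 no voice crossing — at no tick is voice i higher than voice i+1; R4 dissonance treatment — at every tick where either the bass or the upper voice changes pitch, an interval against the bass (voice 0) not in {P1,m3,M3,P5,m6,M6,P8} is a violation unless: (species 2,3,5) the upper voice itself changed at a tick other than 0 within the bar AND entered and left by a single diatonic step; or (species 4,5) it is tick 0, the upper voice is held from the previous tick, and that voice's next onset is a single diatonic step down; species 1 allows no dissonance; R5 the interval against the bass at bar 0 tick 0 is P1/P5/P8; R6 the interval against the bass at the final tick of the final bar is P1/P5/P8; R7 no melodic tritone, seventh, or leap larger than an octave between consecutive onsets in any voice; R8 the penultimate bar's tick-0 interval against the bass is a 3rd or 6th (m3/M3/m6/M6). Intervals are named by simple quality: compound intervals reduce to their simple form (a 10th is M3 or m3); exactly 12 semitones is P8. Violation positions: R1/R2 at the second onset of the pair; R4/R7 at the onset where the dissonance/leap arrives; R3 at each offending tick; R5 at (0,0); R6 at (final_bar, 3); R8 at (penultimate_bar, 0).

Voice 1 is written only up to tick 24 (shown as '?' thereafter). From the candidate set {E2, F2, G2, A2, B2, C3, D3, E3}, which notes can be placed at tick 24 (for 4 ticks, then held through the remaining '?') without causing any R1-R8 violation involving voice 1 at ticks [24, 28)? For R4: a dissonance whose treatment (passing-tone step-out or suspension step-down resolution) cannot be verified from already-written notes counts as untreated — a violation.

E2: violates R2
F2: violates R4
G2: legal
A2: violates R4
B2: legal
C3: legal
D3: violates R4
E3: legal

{B2, C3, E3, G2}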